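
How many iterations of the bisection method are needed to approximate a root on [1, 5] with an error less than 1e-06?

We need (b-a)/2^n ≤ 1e-06
(5 - 1)/2^n ≤ 1e-06
4/2^n ≤ 1e-06
2^n ≥ 4000000
n ≥ log₂(4000000) = 21.93
n ≥ 22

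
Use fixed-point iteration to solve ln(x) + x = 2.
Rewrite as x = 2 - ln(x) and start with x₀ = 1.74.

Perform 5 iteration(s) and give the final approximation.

Equation: ln(x) + x = 2
Fixed-point form: x = 2 - ln(x)
x₀ = 1.74

x_1 = g(1.740000) = 1.446115
x_2 = g(1.446115) = 1.631119
x_3 = g(1.631119) = 1.510733
x_4 = g(1.510733) = 1.587405
x_5 = g(1.587405) = 1.537900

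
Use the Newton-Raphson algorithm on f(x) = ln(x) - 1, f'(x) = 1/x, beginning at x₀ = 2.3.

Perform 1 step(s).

f(x) = ln(x) - 1
f'(x) = 1/x
x₀ = 2.3

Newton-Raphson formula: x_{n+1} = x_n - f(x_n)/f'(x_n)

Iteration 1:
  f(2.300000) = -0.167091
  f'(2.300000) = 0.434783
  x_1 = 2.300000 - (-0.167091)/0.434783 = 2.684309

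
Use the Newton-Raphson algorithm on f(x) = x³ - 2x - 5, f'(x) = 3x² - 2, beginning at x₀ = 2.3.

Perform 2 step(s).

f(x) = x³ - 2x - 5
f'(x) = 3x² - 2
x₀ = 2.3

Newton-Raphson formula: x_{n+1} = x_n - f(x_n)/f'(x_n)

Iteration 1:
  f(2.300000) = 2.567000
  f'(2.300000) = 13.870000
  x_1 = 2.300000 - 2.567000/13.870000 = 2.114924
Iteration 2:
  f(2.114924) = 0.230006
  f'(2.114924) = 11.418714
  x_2 = 2.114924 - 0.230006/11.418714 = 2.094781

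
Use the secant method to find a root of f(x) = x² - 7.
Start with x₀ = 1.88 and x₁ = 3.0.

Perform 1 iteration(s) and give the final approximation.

f(x) = x² - 7
x₀ = 1.88, x₁ = 3.0

Secant formula: x_{n+1} = x_n - f(x_n)(x_n - x_{n-1})/(f(x_n) - f(x_{n-1}))

Iteration 1:
  f(1.880000) = -3.465600
  f(3.000000) = 2.000000
  x_2 = 3.000000 - 2.000000×(3.000000 - 1.880000)/(2.000000 - (-3.465600))
       = 2.590164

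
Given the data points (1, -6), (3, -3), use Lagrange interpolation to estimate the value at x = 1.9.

Lagrange interpolation formula:
P(x) = Σ yᵢ × Lᵢ(x)
where Lᵢ(x) = Π_{j≠i} (x - xⱼ)/(xᵢ - xⱼ)

L_0(1.9) = (1.9 - 3)/(1 - 3) = 0.550000
L_1(1.9) = (1.9 - 1)/(3 - 1) = 0.450000

P(1.9) = (-6)×L_0(1.9) + (-3)×L_1(1.9)
P(1.9) = -4.650000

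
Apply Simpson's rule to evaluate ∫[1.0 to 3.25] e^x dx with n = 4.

f(x) = e^x
a = 1.0, b = 3.25, n = 4
h = (b - a)/n = 0.562500

Simpson's rule: (h/3)[f(x₀) + 4f(x₁) + 2f(x₂) + ... + f(xₙ)]

x_0 = 1.0000, f(x_0) = 2.718282, coefficient = 1
x_1 = 1.5625, f(x_1) = 4.770733, coefficient = 4
x_2 = 2.1250, f(x_2) = 8.372897, coefficient = 2
x_3 = 2.6875, f(x_3) = 14.694893, coefficient = 4
x_4 = 3.2500, f(x_4) = 25.790340, coefficient = 1

I ≈ (0.562500/3) × 123.116920 = 23.084423
Exact value: 23.072058
Error: 0.012364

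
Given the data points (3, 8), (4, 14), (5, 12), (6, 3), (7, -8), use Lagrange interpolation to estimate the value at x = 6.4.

Lagrange interpolation formula:
P(x) = Σ yᵢ × Lᵢ(x)
where Lᵢ(x) = Π_{j≠i} (x - xⱼ)/(xᵢ - xⱼ)

L_0(6.4) = (6.4 - 4)/(3 - 4) × (6.4 - 5)/(3 - 5) × (6.4 - 6)/(3 - 6) × (6.4 - 7)/(3 - 7) = -0.033600
L_1(6.4) = (6.4 - 3)/(4 - 3) × (6.4 - 5)/(4 - 5) × (6.4 - 6)/(4 - 6) × (6.4 - 7)/(4 - 7) = 0.190400
L_2(6.4) = (6.4 - 3)/(5 - 3) × (6.4 - 4)/(5 - 4) × (6.4 - 6)/(5 - 6) × (6.4 - 7)/(5 - 7) = -0.489600
L_3(6.4) = (6.4 - 3)/(6 - 3) × (6.4 - 4)/(6 - 4) × (6.4 - 5)/(6 - 5) × (6.4 - 7)/(6 - 7) = 1.142400
L_4(6.4) = (6.4 - 3)/(7 - 3) × (6.4 - 4)/(7 - 4) × (6.4 - 5)/(7 - 5) × (6.4 - 6)/(7 - 6) = 0.190400

P(6.4) = 8×L_0(6.4) + 14×L_1(6.4) + 12×L_2(6.4) + 3×L_3(6.4) + (-8)×L_4(6.4)
P(6.4) = -1.574400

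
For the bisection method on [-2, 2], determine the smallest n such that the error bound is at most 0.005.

We need (b-a)/2^n ≤ 0.005
(2 - (-2))/2^n ≤ 0.005
4/2^n ≤ 0.005
2^n ≥ 800
n ≥ log₂(800) = 9.64
n ≥ 10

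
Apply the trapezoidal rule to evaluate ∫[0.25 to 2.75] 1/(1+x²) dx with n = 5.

f(x) = 1/(1+x²)
a = 0.25, b = 2.75, n = 5
h = (b - a)/n = 0.500000

Trapezoidal rule: (h/2)[f(x₀) + 2f(x₁) + 2f(x₂) + ... + f(xₙ)]

x_0 = 0.2500, f(x_0) = 0.941176, coefficient = 1
x_1 = 0.7500, f(x_1) = 0.640000, coefficient = 2
x_2 = 1.2500, f(x_2) = 0.390244, coefficient = 2
x_3 = 1.7500, f(x_3) = 0.246154, coefficient = 2
x_4 = 2.2500, f(x_4) = 0.164948, coefficient = 2
x_5 = 2.7500, f(x_5) = 0.116788, coefficient = 1

I ≈ (0.500000/2) × 3.940657 = 0.985164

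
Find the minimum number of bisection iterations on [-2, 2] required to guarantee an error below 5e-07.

We need (b-a)/2^n ≤ 5e-07
(2 - (-2))/2^n ≤ 5e-07
4/2^n ≤ 5e-07
2^n ≥ 8000000
n ≥ log₂(8000000) = 22.93
n ≥ 23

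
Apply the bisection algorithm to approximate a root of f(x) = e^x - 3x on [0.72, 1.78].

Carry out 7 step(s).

f(x) = e^x - 3x
Initial interval: [0.72, 1.78]

Iteration 1:
  c_1 = (0.720000 + 1.780000)/2 = 1.250000
  f(c_1) = f(1.250000) = -0.259657
  f(a) × f(c) ≥ 0, new interval: [1.250000, 1.780000]
Iteration 2:
  c_2 = (1.250000 + 1.780000)/2 = 1.515000
  f(c_2) = f(1.515000) = 0.004421
  f(a) × f(c) < 0, new interval: [1.250000, 1.515000]
Iteration 3:
  c_3 = (1.250000 + 1.515000)/2 = 1.382500
  f(c_3) = f(1.382500) = -0.162649
  f(a) × f(c) ≥ 0, new interval: [1.382500, 1.515000]
Iteration 4:
  c_4 = (1.382500 + 1.515000)/2 = 1.448750
  f(c_4) = f(1.448750) = -0.088461
  f(a) × f(c) ≥ 0, new interval: [1.448750, 1.515000]
Iteration 5:
  c_5 = (1.448750 + 1.515000)/2 = 1.481875
  f(c_5) = f(1.481875) = -0.044435
  f(a) × f(c) ≥ 0, new interval: [1.481875, 1.515000]
Iteration 6:
  c_6 = (1.481875 + 1.515000)/2 = 1.498438
  f(c_6) = f(1.498438) = -0.020621
  f(a) × f(c) ≥ 0, new interval: [1.498438, 1.515000]
Iteration 7:
  c_7 = (1.498438 + 1.515000)/2 = 1.506719
  f(c_7) = f(1.506719) = -0.008254
  f(a) × f(c) ≥ 0, new interval: [1.506719, 1.515000]

After 7 iteration(s), the approximation is c_7 = 1.506719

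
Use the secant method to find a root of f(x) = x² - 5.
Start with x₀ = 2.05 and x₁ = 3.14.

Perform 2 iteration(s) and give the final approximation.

f(x) = x² - 5
x₀ = 2.05, x₁ = 3.14

Secant formula: x_{n+1} = x_n - f(x_n)(x_n - x_{n-1})/(f(x_n) - f(x_{n-1}))

Iteration 1:
  f(2.050000) = -0.797500
  f(3.140000) = 4.859600
  x_2 = 3.140000 - 4.859600×(3.140000 - 2.050000)/(4.859600 - (-0.797500))
       = 2.203661
Iteration 2:
  f(3.140000) = 4.859600
  f(2.203661) = -0.143879
  x_3 = 2.203661 - (-0.143879)×(2.203661 - 3.140000)/(-0.143879 - 4.859600)
       = 2.230586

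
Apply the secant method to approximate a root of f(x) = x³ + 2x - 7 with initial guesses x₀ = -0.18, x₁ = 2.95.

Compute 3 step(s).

f(x) = x³ + 2x - 7
x₀ = -0.18, x₁ = 2.95

Secant formula: x_{n+1} = x_n - f(x_n)(x_n - x_{n-1})/(f(x_n) - f(x_{n-1}))

Iteration 1:
  f(-0.180000) = -7.365832
  f(2.950000) = 24.572375
  x_2 = 2.950000 - 24.572375×(2.950000 - (-0.180000))/(24.572375 - (-7.365832))
       = 0.541864
Iteration 2:
  f(2.950000) = 24.572375
  f(0.541864) = -5.757171
  x_3 = 0.541864 - (-5.757171)×(0.541864 - 2.950000)/(-5.757171 - 24.572375)
       = 0.998978
Iteration 3:
  f(0.541864) = -5.757171
  f(0.998978) = -4.005107
  x_4 = 0.998978 - (-4.005107)×(0.998978 - 0.541864)/(-4.005107 - (-5.757171))
       = 2.043911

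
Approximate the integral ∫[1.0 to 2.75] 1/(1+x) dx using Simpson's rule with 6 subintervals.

f(x) = 1/(1+x)
a = 1.0, b = 2.75, n = 6
h = (b - a)/n = 0.291667

Simpson's rule: (h/3)[f(x₀) + 4f(x₁) + 2f(x₂) + ... + f(xₙ)]

x_0 = 1.0000, f(x_0) = 0.500000, coefficient = 1
x_1 = 1.2917, f(x_1) = 0.436364, coefficient = 4
x_2 = 1.5833, f(x_2) = 0.387097, coefficient = 2
x_3 = 1.8750, f(x_3) = 0.347826, coefficient = 4
x_4 = 2.1667, f(x_4) = 0.315789, coefficient = 2
x_5 = 2.4583, f(x_5) = 0.289157, coefficient = 4
x_6 = 2.7500, f(x_6) = 0.266667, coefficient = 1

I ≈ (0.291667/3) × 6.465825 = 0.628622
Exact value: 0.628609
Error: 0.000013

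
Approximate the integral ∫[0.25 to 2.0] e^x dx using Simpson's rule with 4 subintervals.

f(x) = e^x
a = 0.25, b = 2.0, n = 4
h = (b - a)/n = 0.437500

Simpson's rule: (h/3)[f(x₀) + 4f(x₁) + 2f(x₂) + ... + f(xₙ)]

x_0 = 0.2500, f(x_0) = 1.284025, coefficient = 1
x_1 = 0.6875, f(x_1) = 1.988737, coefficient = 4
x_2 = 1.1250, f(x_2) = 3.080217, coefficient = 2
x_3 = 1.5625, f(x_3) = 4.770733, coefficient = 4
x_4 = 2.0000, f(x_4) = 7.389056, coefficient = 1

I ≈ (0.437500/3) × 41.871398 = 6.106246
Exact value: 6.105031
Error: 0.001215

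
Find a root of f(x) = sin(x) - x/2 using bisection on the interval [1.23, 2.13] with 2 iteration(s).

f(x) = sin(x) - x/2
Initial interval: [1.23, 2.13]

Iteration 1:
  c_1 = (1.230000 + 2.130000)/2 = 1.680000
  f(c_1) = f(1.680000) = 0.154043
  f(a) × f(c) ≥ 0, new interval: [1.680000, 2.130000]
Iteration 2:
  c_2 = (1.680000 + 2.130000)/2 = 1.905000
  f(c_2) = f(1.905000) = -0.007828
  f(a) × f(c) < 0, new interval: [1.680000, 1.905000]

After 2 iteration(s), the approximation is c_2 = 1.905000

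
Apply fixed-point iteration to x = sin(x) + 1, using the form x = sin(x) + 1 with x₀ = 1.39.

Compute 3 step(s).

Equation: x = sin(x) + 1
Fixed-point form: x = sin(x) + 1
x₀ = 1.39

x_1 = g(1.390000) = 1.983701
x_2 = g(1.983701) = 1.915959
x_3 = g(1.915959) = 1.941020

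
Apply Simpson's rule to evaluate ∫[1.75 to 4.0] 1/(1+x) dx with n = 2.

f(x) = 1/(1+x)
a = 1.75, b = 4.0, n = 2
h = (b - a)/n = 1.125000

Simpson's rule: (h/3)[f(x₀) + 4f(x₁) + 2f(x₂) + ... + f(xₙ)]

x_0 = 1.7500, f(x_0) = 0.363636, coefficient = 1
x_1 = 2.8750, f(x_1) = 0.258065, coefficient = 4
x_2 = 4.0000, f(x_2) = 0.200000, coefficient = 1

I ≈ (1.125000/3) × 1.595894 = 0.598460
Exact value: 0.597837
Error: 0.000623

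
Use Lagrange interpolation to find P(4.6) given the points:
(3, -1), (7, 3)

Lagrange interpolation formula:
P(x) = Σ yᵢ × Lᵢ(x)
where Lᵢ(x) = Π_{j≠i} (x - xⱼ)/(xᵢ - xⱼ)

L_0(4.6) = (4.6 - 7)/(3 - 7) = 0.600000
L_1(4.6) = (4.6 - 3)/(7 - 3) = 0.400000

P(4.6) = (-1)×L_0(4.6) + 3×L_1(4.6)
P(4.6) = 0.600000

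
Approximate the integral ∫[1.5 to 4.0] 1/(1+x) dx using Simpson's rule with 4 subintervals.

f(x) = 1/(1+x)
a = 1.5, b = 4.0, n = 4
h = (b - a)/n = 0.625000

Simpson's rule: (h/3)[f(x₀) + 4f(x₁) + 2f(x₂) + ... + f(xₙ)]

x_0 = 1.5000, f(x_0) = 0.400000, coefficient = 1
x_1 = 2.1250, f(x_1) = 0.320000, coefficient = 4
x_2 = 2.7500, f(x_2) = 0.266667, coefficient = 2
x_3 = 3.3750, f(x_3) = 0.228571, coefficient = 4
x_4 = 4.0000, f(x_4) = 0.200000, coefficient = 1

I ≈ (0.625000/3) × 3.327619 = 0.693254
Exact value: 0.693147
Error: 0.000107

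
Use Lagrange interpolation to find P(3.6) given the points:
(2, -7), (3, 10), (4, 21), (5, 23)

Lagrange interpolation formula:
P(x) = Σ yᵢ × Lᵢ(x)
where Lᵢ(x) = Π_{j≠i} (x - xⱼ)/(xᵢ - xⱼ)

L_0(3.6) = (3.6 - 3)/(2 - 3) × (3.6 - 4)/(2 - 4) × (3.6 - 5)/(2 - 5) = -0.056000
L_1(3.6) = (3.6 - 2)/(3 - 2) × (3.6 - 4)/(3 - 4) × (3.6 - 5)/(3 - 5) = 0.448000
L_2(3.6) = (3.6 - 2)/(4 - 2) × (3.6 - 3)/(4 - 3) × (3.6 - 5)/(4 - 5) = 0.672000
L_3(3.6) = (3.6 - 2)/(5 - 2) × (3.6 - 3)/(5 - 3) × (3.6 - 4)/(5 - 4) = -0.064000

P(3.6) = (-7)×L_0(3.6) + 10×L_1(3.6) + 21×L_2(3.6) + 23×L_3(3.6)
P(3.6) = 17.512000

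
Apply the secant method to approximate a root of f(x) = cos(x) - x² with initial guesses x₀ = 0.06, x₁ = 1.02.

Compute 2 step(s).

f(x) = cos(x) - x²
x₀ = 0.06, x₁ = 1.02

Secant formula: x_{n+1} = x_n - f(x_n)(x_n - x_{n-1})/(f(x_n) - f(x_{n-1}))

Iteration 1:
  f(0.060000) = 0.994601
  f(1.020000) = -0.517034
  x_2 = 1.020000 - (-0.517034)×(1.020000 - 0.060000)/(-0.517034 - 0.994601)
       = 0.691645
Iteration 2:
  f(1.020000) = -0.517034
  f(0.691645) = 0.291825
  x_3 = 0.691645 - 0.291825×(0.691645 - 1.020000)/(0.291825 - (-0.517034))
       = 0.810111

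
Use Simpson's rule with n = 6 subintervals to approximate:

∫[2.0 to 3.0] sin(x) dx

f(x) = sin(x)
a = 2.0, b = 3.0, n = 6
h = (b - a)/n = 0.166667

Simpson's rule: (h/3)[f(x₀) + 4f(x₁) + 2f(x₂) + ... + f(xₙ)]

x_0 = 2.0000, f(x_0) = 0.909297, coefficient = 1
x_1 = 2.1667, f(x_1) = 0.827660, coefficient = 4
x_2 = 2.3333, f(x_2) = 0.723086, coefficient = 2
x_3 = 2.5000, f(x_3) = 0.598472, coefficient = 4
x_4 = 2.6667, f(x_4) = 0.457273, coefficient = 2
x_5 = 2.8333, f(x_5) = 0.303400, coefficient = 4
x_6 = 3.0000, f(x_6) = 0.141120, coefficient = 1

I ≈ (0.166667/3) × 10.329266 = 0.573848
Exact value: 0.573846
Error: 0.000002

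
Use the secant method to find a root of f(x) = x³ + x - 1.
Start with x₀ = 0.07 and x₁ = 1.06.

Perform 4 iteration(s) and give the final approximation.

f(x) = x³ + x - 1
x₀ = 0.07, x₁ = 1.06

Secant formula: x_{n+1} = x_n - f(x_n)(x_n - x_{n-1})/(f(x_n) - f(x_{n-1}))

Iteration 1:
  f(0.070000) = -0.929657
  f(1.060000) = 1.251016
  x_2 = 1.060000 - 1.251016×(1.060000 - 0.070000)/(1.251016 - (-0.929657))
       = 0.492053
Iteration 2:
  f(1.060000) = 1.251016
  f(0.492053) = -0.388812
  x_3 = 0.492053 - (-0.388812)×(0.492053 - 1.060000)/(-0.388812 - 1.251016)
       = 0.626717
Iteration 3:
  f(0.492053) = -0.388812
  f(0.626717) = -0.127125
  x_4 = 0.626717 - (-0.127125)×(0.626717 - 0.492053)/(-0.127125 - (-0.388812))
       = 0.692135
Iteration 4:
  f(0.626717) = -0.127125
  f(0.692135) = 0.023703
  x_5 = 0.692135 - 0.023703×(0.692135 - 0.626717)/(0.023703 - (-0.127125))
       = 0.681854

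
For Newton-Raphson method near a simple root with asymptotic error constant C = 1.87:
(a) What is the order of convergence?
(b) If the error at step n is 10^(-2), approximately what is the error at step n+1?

(a) Newton-Raphson has quadratic (order 2) convergence near simple roots.
    This means |e_{n+1}| ≈ C|e_n|².

(b) With |e_n| = 10^(-2) and C = 1.87:
    |e_{n+1}| ≈ 1.87 × (10^(-2))² = 1.87 × 10^(-4)

(a) 2 (quadratic); (b) |e_{n+1}| ≈ 1.870e-04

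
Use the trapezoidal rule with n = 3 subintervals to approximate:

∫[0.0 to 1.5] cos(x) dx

f(x) = cos(x)
a = 0.0, b = 1.5, n = 3
h = (b - a)/n = 0.500000

Trapezoidal rule: (h/2)[f(x₀) + 2f(x₁) + 2f(x₂) + ... + f(xₙ)]

x_0 = 0.0000, f(x_0) = 1.000000, coefficient = 1
x_1 = 0.5000, f(x_1) = 0.877583, coefficient = 2
x_2 = 1.0000, f(x_2) = 0.540302, coefficient = 2
x_3 = 1.5000, f(x_3) = 0.070737, coefficient = 1

I ≈ (0.500000/2) × 3.906507 = 0.976627
Exact value: 0.997495
Error: 0.020868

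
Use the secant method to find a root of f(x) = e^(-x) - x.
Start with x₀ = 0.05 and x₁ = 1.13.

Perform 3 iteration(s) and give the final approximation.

f(x) = e^(-x) - x
x₀ = 0.05, x₁ = 1.13

Secant formula: x_{n+1} = x_n - f(x_n)(x_n - x_{n-1})/(f(x_n) - f(x_{n-1}))

Iteration 1:
  f(0.050000) = 0.901229
  f(1.130000) = -0.806967
  x_2 = 1.130000 - (-0.806967)×(1.130000 - 0.050000)/(-0.806967 - 0.901229)
       = 0.619799
Iteration 2:
  f(1.130000) = -0.806967
  f(0.619799) = -0.081746
  x_3 = 0.619799 - (-0.081746)×(0.619799 - 1.130000)/(-0.081746 - (-0.806967))
       = 0.562289
Iteration 3:
  f(0.619799) = -0.081746
  f(0.562289) = 0.007613
  x_4 = 0.562289 - 0.007613×(0.562289 - 0.619799)/(0.007613 - (-0.081746))
       = 0.567189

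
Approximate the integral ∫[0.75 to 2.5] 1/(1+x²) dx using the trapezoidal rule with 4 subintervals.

f(x) = 1/(1+x²)
a = 0.75, b = 2.5, n = 4
h = (b - a)/n = 0.437500

Trapezoidal rule: (h/2)[f(x₀) + 2f(x₁) + 2f(x₂) + ... + f(xₙ)]

x_0 = 0.7500, f(x_0) = 0.640000, coefficient = 1
x_1 = 1.1875, f(x_1) = 0.414911, coefficient = 2
x_2 = 1.6250, f(x_2) = 0.274678, coefficient = 2
x_3 = 2.0625, f(x_3) = 0.190335, coefficient = 2
x_4 = 2.5000, f(x_4) = 0.137931, coefficient = 1

I ≈ (0.437500/2) × 2.537778 = 0.555139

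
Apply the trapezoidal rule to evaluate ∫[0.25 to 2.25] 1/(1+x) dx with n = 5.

f(x) = 1/(1+x)
a = 0.25, b = 2.25, n = 5
h = (b - a)/n = 0.400000

Trapezoidal rule: (h/2)[f(x₀) + 2f(x₁) + 2f(x₂) + ... + f(xₙ)]

x_0 = 0.2500, f(x_0) = 0.800000, coefficient = 1
x_1 = 0.6500, f(x_1) = 0.606061, coefficient = 2
x_2 = 1.0500, f(x_2) = 0.487805, coefficient = 2
x_3 = 1.4500, f(x_3) = 0.408163, coefficient = 2
x_4 = 1.8500, f(x_4) = 0.350877, coefficient = 2
x_5 = 2.2500, f(x_5) = 0.307692, coefficient = 1

I ≈ (0.400000/2) × 4.813504 = 0.962701
Exact value: 0.955511
Error: 0.007189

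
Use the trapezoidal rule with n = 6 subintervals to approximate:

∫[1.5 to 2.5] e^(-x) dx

f(x) = e^(-x)
a = 1.5, b = 2.5, n = 6
h = (b - a)/n = 0.166667

Trapezoidal rule: (h/2)[f(x₀) + 2f(x₁) + 2f(x₂) + ... + f(xₙ)]

x_0 = 1.5000, f(x_0) = 0.223130, coefficient = 1
x_1 = 1.6667, f(x_1) = 0.188876, coefficient = 2
x_2 = 1.8333, f(x_2) = 0.159880, coefficient = 2
x_3 = 2.0000, f(x_3) = 0.135335, coefficient = 2
x_4 = 2.1667, f(x_4) = 0.114559, coefficient = 2
x_5 = 2.3333, f(x_5) = 0.096972, coefficient = 2
x_6 = 2.5000, f(x_6) = 0.082085, coefficient = 1

I ≈ (0.166667/2) × 1.696458 = 0.141372
Exact value: 0.141045
Error: 0.000326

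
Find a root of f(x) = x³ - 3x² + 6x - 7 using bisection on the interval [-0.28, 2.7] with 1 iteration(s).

f(x) = x³ - 3x² + 6x - 7
Initial interval: [-0.28, 2.7]

Iteration 1:
  c_1 = (-0.280000 + 2.700000)/2 = 1.210000
  f(c_1) = f(1.210000) = -2.360739
  f(a) × f(c) ≥ 0, new interval: [1.210000, 2.700000]

After 1 iteration(s), the approximation is c_1 = 1.210000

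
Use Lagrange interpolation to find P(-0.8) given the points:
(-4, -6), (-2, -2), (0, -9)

Lagrange interpolation formula:
P(x) = Σ yᵢ × Lᵢ(x)
where Lᵢ(x) = Π_{j≠i} (x - xⱼ)/(xᵢ - xⱼ)

L_0(-0.8) = (-0.8 - (-2))/(-4 - (-2)) × (-0.8 - 0)/(-4 - 0) = -0.120000
L_1(-0.8) = (-0.8 - (-4))/(-2 - (-4)) × (-0.8 - 0)/(-2 - 0) = 0.640000
L_2(-0.8) = (-0.8 - (-4))/(0 - (-4)) × (-0.8 - (-2))/(0 - (-2)) = 0.480000

P(-0.8) = (-6)×L_0(-0.8) + (-2)×L_1(-0.8) + (-9)×L_2(-0.8)
P(-0.8) = -4.880000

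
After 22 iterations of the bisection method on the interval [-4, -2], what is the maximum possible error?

Bisection error bound: |error| ≤ (b-a)/2^n
|error| ≤ (-2 - (-4))/2^22 = 2/2^22
|error| ≤ 0.0000004768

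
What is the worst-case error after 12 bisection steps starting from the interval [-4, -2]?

Bisection error bound: |error| ≤ (b-a)/2^n
|error| ≤ (-2 - (-4))/2^12 = 2/2^12
|error| ≤ 0.0004882812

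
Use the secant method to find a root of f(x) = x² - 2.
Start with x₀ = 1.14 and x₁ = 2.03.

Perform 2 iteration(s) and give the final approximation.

f(x) = x² - 2
x₀ = 1.14, x₁ = 2.03

Secant formula: x_{n+1} = x_n - f(x_n)(x_n - x_{n-1})/(f(x_n) - f(x_{n-1}))

Iteration 1:
  f(1.140000) = -0.700400
  f(2.030000) = 2.120900
  x_2 = 2.030000 - 2.120900×(2.030000 - 1.140000)/(2.120900 - (-0.700400))
       = 1.360946
Iteration 2:
  f(2.030000) = 2.120900
  f(1.360946) = -0.147825
  x_3 = 1.360946 - (-0.147825)×(1.360946 - 2.030000)/(-0.147825 - 2.120900)
       = 1.404540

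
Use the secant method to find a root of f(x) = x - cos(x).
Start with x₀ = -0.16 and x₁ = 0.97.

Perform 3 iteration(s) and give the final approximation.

f(x) = x - cos(x)
x₀ = -0.16, x₁ = 0.97

Secant formula: x_{n+1} = x_n - f(x_n)(x_n - x_{n-1})/(f(x_n) - f(x_{n-1}))

Iteration 1:
  f(-0.160000) = -1.147227
  f(0.970000) = 0.404700
  x_2 = 0.970000 - 0.404700×(0.970000 - (-0.160000))/(0.404700 - (-1.147227))
       = 0.675327
Iteration 2:
  f(0.970000) = 0.404700
  f(0.675327) = -0.105176
  x_3 = 0.675327 - (-0.105176)×(0.675327 - 0.970000)/(-0.105176 - 0.404700)
       = 0.736111
Iteration 3:
  f(0.675327) = -0.105176
  f(0.736111) = -0.004974
  x_4 = 0.736111 - (-0.004974)×(0.736111 - 0.675327)/(-0.004974 - (-0.105176))
       = 0.739128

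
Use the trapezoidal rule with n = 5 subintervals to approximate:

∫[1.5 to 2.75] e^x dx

f(x) = e^x
a = 1.5, b = 2.75, n = 5
h = (b - a)/n = 0.250000

Trapezoidal rule: (h/2)[f(x₀) + 2f(x₁) + 2f(x₂) + ... + f(xₙ)]

x_0 = 1.5000, f(x_0) = 4.481689, coefficient = 1
x_1 = 1.7500, f(x_1) = 5.754603, coefficient = 2
x_2 = 2.0000, f(x_2) = 7.389056, coefficient = 2
x_3 = 2.2500, f(x_3) = 9.487736, coefficient = 2
x_4 = 2.5000, f(x_4) = 12.182494, coefficient = 2
x_5 = 2.7500, f(x_5) = 15.642632, coefficient = 1

I ≈ (0.250000/2) × 89.752098 = 11.219012
Exact value: 11.160943
Error: 0.058069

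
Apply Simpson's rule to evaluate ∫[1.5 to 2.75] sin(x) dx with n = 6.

f(x) = sin(x)
a = 1.5, b = 2.75, n = 6
h = (b - a)/n = 0.208333

Simpson's rule: (h/3)[f(x₀) + 4f(x₁) + 2f(x₂) + ... + f(xₙ)]

x_0 = 1.5000, f(x_0) = 0.997495, coefficient = 1
x_1 = 1.7083, f(x_1) = 0.990557, coefficient = 4
x_2 = 1.9167, f(x_2) = 0.940781, coefficient = 2
x_3 = 2.1250, f(x_3) = 0.850320, coefficient = 4
x_4 = 2.3333, f(x_4) = 0.723086, coefficient = 2
x_5 = 2.5417, f(x_5) = 0.564581, coefficient = 4
x_6 = 2.7500, f(x_6) = 0.381661, coefficient = 1

I ≈ (0.208333/3) × 14.328721 = 0.995050
Exact value: 0.995040
Error: 0.000010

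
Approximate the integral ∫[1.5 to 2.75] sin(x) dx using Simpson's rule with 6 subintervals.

f(x) = sin(x)
a = 1.5, b = 2.75, n = 6
h = (b - a)/n = 0.208333

Simpson's rule: (h/3)[f(x₀) + 4f(x₁) + 2f(x₂) + ... + f(xₙ)]

x_0 = 1.5000, f(x_0) = 0.997495, coefficient = 1
x_1 = 1.7083, f(x_1) = 0.990557, coefficient = 4
x_2 = 1.9167, f(x_2) = 0.940781, coefficient = 2
x_3 = 2.1250, f(x_3) = 0.850320, coefficient = 4
x_4 = 2.3333, f(x_4) = 0.723086, coefficient = 2
x_5 = 2.5417, f(x_5) = 0.564581, coefficient = 4
x_6 = 2.7500, f(x_6) = 0.381661, coefficient = 1

I ≈ (0.208333/3) × 14.328721 = 0.995050
Exact value: 0.995040
Error: 0.000010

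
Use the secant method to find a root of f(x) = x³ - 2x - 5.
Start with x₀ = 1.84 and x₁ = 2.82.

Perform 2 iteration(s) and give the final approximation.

f(x) = x³ - 2x - 5
x₀ = 1.84, x₁ = 2.82

Secant formula: x_{n+1} = x_n - f(x_n)(x_n - x_{n-1})/(f(x_n) - f(x_{n-1}))

Iteration 1:
  f(1.840000) = -2.450496
  f(2.820000) = 11.785768
  x_2 = 2.820000 - 11.785768×(2.820000 - 1.840000)/(11.785768 - (-2.450496))
       = 2.008688
Iteration 2:
  f(2.820000) = 11.785768
  f(2.008688) = -0.912667
  x_3 = 2.008688 - (-0.912667)×(2.008688 - 2.820000)/(-0.912667 - 11.785768)
       = 2.066999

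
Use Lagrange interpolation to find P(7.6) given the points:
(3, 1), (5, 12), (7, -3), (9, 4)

Lagrange interpolation formula:
P(x) = Σ yᵢ × Lᵢ(x)
where Lᵢ(x) = Π_{j≠i} (x - xⱼ)/(xᵢ - xⱼ)

L_0(7.6) = (7.6 - 5)/(3 - 5) × (7.6 - 7)/(3 - 7) × (7.6 - 9)/(3 - 9) = 0.045500
L_1(7.6) = (7.6 - 3)/(5 - 3) × (7.6 - 7)/(5 - 7) × (7.6 - 9)/(5 - 9) = -0.241500
L_2(7.6) = (7.6 - 3)/(7 - 3) × (7.6 - 5)/(7 - 5) × (7.6 - 9)/(7 - 9) = 1.046500
L_3(7.6) = (7.6 - 3)/(9 - 3) × (7.6 - 5)/(9 - 5) × (7.6 - 7)/(9 - 7) = 0.149500

P(7.6) = 1×L_0(7.6) + 12×L_1(7.6) + (-3)×L_2(7.6) + 4×L_3(7.6)
P(7.6) = -5.394000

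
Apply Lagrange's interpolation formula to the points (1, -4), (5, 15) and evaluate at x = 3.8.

Lagrange interpolation formula:
P(x) = Σ yᵢ × Lᵢ(x)
where Lᵢ(x) = Π_{j≠i} (x - xⱼ)/(xᵢ - xⱼ)

L_0(3.8) = (3.8 - 5)/(1 - 5) = 0.300000
L_1(3.8) = (3.8 - 1)/(5 - 1) = 0.700000

P(3.8) = (-4)×L_0(3.8) + 15×L_1(3.8)
P(3.8) = 9.300000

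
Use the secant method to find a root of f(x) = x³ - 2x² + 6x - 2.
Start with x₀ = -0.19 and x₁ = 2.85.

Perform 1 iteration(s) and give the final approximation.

f(x) = x³ - 2x² + 6x - 2
x₀ = -0.19, x₁ = 2.85

Secant formula: x_{n+1} = x_n - f(x_n)(x_n - x_{n-1})/(f(x_n) - f(x_{n-1}))

Iteration 1:
  f(-0.190000) = -3.219059
  f(2.850000) = 22.004125
  x_2 = 2.850000 - 22.004125×(2.850000 - (-0.190000))/(22.004125 - (-3.219059))
       = 0.197974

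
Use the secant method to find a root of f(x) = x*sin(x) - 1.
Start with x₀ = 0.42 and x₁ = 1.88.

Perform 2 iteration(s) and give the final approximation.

f(x) = x*sin(x) - 1
x₀ = 0.42, x₁ = 1.88

Secant formula: x_{n+1} = x_n - f(x_n)(x_n - x_{n-1})/(f(x_n) - f(x_{n-1}))

Iteration 1:
  f(0.420000) = -0.828741
  f(1.880000) = 0.790843
  x_2 = 1.880000 - 0.790843×(1.880000 - 0.420000)/(0.790843 - (-0.828741))
       = 1.167082
Iteration 2:
  f(1.880000) = 0.790843
  f(1.167082) = 0.073258
  x_3 = 1.167082 - 0.073258×(1.167082 - 1.880000)/(0.073258 - 0.790843)
       = 1.094300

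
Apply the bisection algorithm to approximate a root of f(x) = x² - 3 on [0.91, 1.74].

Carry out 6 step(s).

f(x) = x² - 3
Initial interval: [0.91, 1.74]

Iteration 1:
  c_1 = (0.910000 + 1.740000)/2 = 1.325000
  f(c_1) = f(1.325000) = -1.244375
  f(a) × f(c) ≥ 0, new interval: [1.325000, 1.740000]
Iteration 2:
  c_2 = (1.325000 + 1.740000)/2 = 1.532500
  f(c_2) = f(1.532500) = -0.651444
  f(a) × f(c) ≥ 0, new interval: [1.532500, 1.740000]
Iteration 3:
  c_3 = (1.532500 + 1.740000)/2 = 1.636250
  f(c_3) = f(1.636250) = -0.322686
  f(a) × f(c) ≥ 0, new interval: [1.636250, 1.740000]
Iteration 4:
  c_4 = (1.636250 + 1.740000)/2 = 1.688125
  f(c_4) = f(1.688125) = -0.150234
  f(a) × f(c) ≥ 0, new interval: [1.688125, 1.740000]
Iteration 5:
  c_5 = (1.688125 + 1.740000)/2 = 1.714062
  f(c_5) = f(1.714062) = -0.061990
  f(a) × f(c) ≥ 0, new interval: [1.714062, 1.740000]
Iteration 6:
  c_6 = (1.714062 + 1.740000)/2 = 1.727031
  f(c_6) = f(1.727031) = -0.017363
  f(a) × f(c) ≥ 0, new interval: [1.727031, 1.740000]

After 6 iteration(s), the approximation is c_6 = 1.727031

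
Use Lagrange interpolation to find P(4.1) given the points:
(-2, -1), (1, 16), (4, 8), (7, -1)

Lagrange interpolation formula:
P(x) = Σ yᵢ × Lᵢ(x)
where Lᵢ(x) = Π_{j≠i} (x - xⱼ)/(xᵢ - xⱼ)

L_0(4.1) = (4.1 - 1)/(-2 - 1) × (4.1 - 4)/(-2 - 4) × (4.1 - 7)/(-2 - 7) = 0.005549
L_1(4.1) = (4.1 - (-2))/(1 - (-2)) × (4.1 - 4)/(1 - 4) × (4.1 - 7)/(1 - 7) = -0.032759
L_2(4.1) = (4.1 - (-2))/(4 - (-2)) × (4.1 - 1)/(4 - 1) × (4.1 - 7)/(4 - 7) = 1.015537
L_3(4.1) = (4.1 - (-2))/(7 - (-2)) × (4.1 - 1)/(7 - 1) × (4.1 - 4)/(7 - 4) = 0.011673

P(4.1) = (-1)×L_0(4.1) + 16×L_1(4.1) + 8×L_2(4.1) + (-1)×L_3(4.1)
P(4.1) = 7.582926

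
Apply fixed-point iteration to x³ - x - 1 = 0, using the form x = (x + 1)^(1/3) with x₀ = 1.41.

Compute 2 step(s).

Equation: x³ - x - 1 = 0
Fixed-point form: x = (x + 1)^(1/3)
x₀ = 1.41

x_1 = g(1.410000) = 1.340723
x_2 = g(1.340723) = 1.327751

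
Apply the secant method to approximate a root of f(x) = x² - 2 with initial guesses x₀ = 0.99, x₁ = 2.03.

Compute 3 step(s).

f(x) = x² - 2
x₀ = 0.99, x₁ = 2.03

Secant formula: x_{n+1} = x_n - f(x_n)(x_n - x_{n-1})/(f(x_n) - f(x_{n-1}))

Iteration 1:
  f(0.990000) = -1.019900
  f(2.030000) = 2.120900
  x_2 = 2.030000 - 2.120900×(2.030000 - 0.990000)/(2.120900 - (-1.019900))
       = 1.327715
Iteration 2:
  f(2.030000) = 2.120900
  f(1.327715) = -0.237172
  x_3 = 1.327715 - (-0.237172)×(1.327715 - 2.030000)/(-0.237172 - 2.120900)
       = 1.398350
Iteration 3:
  f(1.327715) = -0.237172
  f(1.398350) = -0.044617
  x_4 = 1.398350 - (-0.044617)×(1.398350 - 1.327715)/(-0.044617 - (-0.237172))
       = 1.414717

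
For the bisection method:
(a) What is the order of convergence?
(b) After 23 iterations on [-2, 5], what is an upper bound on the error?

(a) Bisection has linear (order 1) convergence; the error is halved each step.

(b) Error bound = (b-a)/2^n = (5 - (-2))/2^{23}
    = 7/2^{23}

(a) 1 (linear); (b) error ≤ 8.34e-07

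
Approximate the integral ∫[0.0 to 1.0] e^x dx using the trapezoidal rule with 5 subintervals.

f(x) = e^x
a = 0.0, b = 1.0, n = 5
h = (b - a)/n = 0.200000

Trapezoidal rule: (h/2)[f(x₀) + 2f(x₁) + 2f(x₂) + ... + f(xₙ)]

x_0 = 0.0000, f(x_0) = 1.000000, coefficient = 1
x_1 = 0.2000, f(x_1) = 1.221403, coefficient = 2
x_2 = 0.4000, f(x_2) = 1.491825, coefficient = 2
x_3 = 0.6000, f(x_3) = 1.822119, coefficient = 2
x_4 = 0.8000, f(x_4) = 2.225541, coefficient = 2
x_5 = 1.0000, f(x_5) = 2.718282, coefficient = 1

I ≈ (0.200000/2) × 17.240056 = 1.724006
Exact value: 1.718282
Error: 0.005724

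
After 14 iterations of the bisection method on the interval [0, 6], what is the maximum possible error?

Bisection error bound: |error| ≤ (b-a)/2^n
|error| ≤ (6 - 0)/2^14 = 6/2^14
|error| ≤ 0.0003662109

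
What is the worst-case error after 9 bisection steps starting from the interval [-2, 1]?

Bisection error bound: |error| ≤ (b-a)/2^n
|error| ≤ (1 - (-2))/2^9 = 3/2^9
|error| ≤ 0.0058593750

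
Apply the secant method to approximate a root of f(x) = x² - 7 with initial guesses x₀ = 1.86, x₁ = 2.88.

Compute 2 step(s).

f(x) = x² - 7
x₀ = 1.86, x₁ = 2.88

Secant formula: x_{n+1} = x_n - f(x_n)(x_n - x_{n-1})/(f(x_n) - f(x_{n-1}))

Iteration 1:
  f(1.860000) = -3.540400
  f(2.880000) = 1.294400
  x_2 = 2.880000 - 1.294400×(2.880000 - 1.860000)/(1.294400 - (-3.540400))
       = 2.606920
Iteration 2:
  f(2.880000) = 1.294400
  f(2.606920) = -0.203969
  x_3 = 2.606920 - (-0.203969)×(2.606920 - 2.880000)/(-0.203969 - 1.294400)
       = 2.644094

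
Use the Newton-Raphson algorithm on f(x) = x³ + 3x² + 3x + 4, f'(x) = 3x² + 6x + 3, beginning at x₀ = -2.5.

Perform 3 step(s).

f(x) = x³ + 3x² + 3x + 4
f'(x) = 3x² + 6x + 3
x₀ = -2.5

Newton-Raphson formula: x_{n+1} = x_n - f(x_n)/f'(x_n)

Iteration 1:
  f(-2.500000) = -0.375000
  f'(-2.500000) = 6.750000
  x_1 = -2.500000 - (-0.375000)/6.750000 = -2.444444
Iteration 2:
  f(-2.444444) = -0.013717
  f'(-2.444444) = 6.259259
  x_2 = -2.444444 - (-0.013717)/6.259259 = -2.442253
Iteration 3:
  f(-2.442253) = -0.000021
  f'(-2.442253) = 6.240280
  x_3 = -2.442253 - (-0.000021)/6.240280 = -2.442250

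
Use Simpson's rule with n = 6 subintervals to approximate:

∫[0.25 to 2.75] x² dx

f(x) = x²
a = 0.25, b = 2.75, n = 6
h = (b - a)/n = 0.416667

Simpson's rule: (h/3)[f(x₀) + 4f(x₁) + 2f(x₂) + ... + f(xₙ)]

x_0 = 0.2500, f(x_0) = 0.062500, coefficient = 1
x_1 = 0.6667, f(x_1) = 0.444444, coefficient = 4
x_2 = 1.0833, f(x_2) = 1.173611, coefficient = 2
x_3 = 1.5000, f(x_3) = 2.250000, coefficient = 4
x_4 = 1.9167, f(x_4) = 3.673611, coefficient = 2
x_5 = 2.3333, f(x_5) = 5.444444, coefficient = 4
x_6 = 2.7500, f(x_6) = 7.562500, coefficient = 1

I ≈ (0.416667/3) × 49.875000 = 6.927083
Exact value: 6.927083
Error: 0.000000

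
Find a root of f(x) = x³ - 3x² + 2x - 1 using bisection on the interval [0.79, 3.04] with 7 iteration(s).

f(x) = x³ - 3x² + 2x - 1
Initial interval: [0.79, 3.04]

Iteration 1:
  c_1 = (0.790000 + 3.040000)/2 = 1.915000
  f(c_1) = f(1.915000) = -1.148939
  f(a) × f(c) ≥ 0, new interval: [1.915000, 3.040000]
Iteration 2:
  c_2 = (1.915000 + 3.040000)/2 = 2.477500
  f(c_2) = f(2.477500) = 0.747892
  f(a) × f(c) < 0, new interval: [1.915000, 2.477500]
Iteration 3:
  c_3 = (1.915000 + 2.477500)/2 = 2.196250
  f(c_3) = f(2.196250) = -0.484399
  f(a) × f(c) ≥ 0, new interval: [2.196250, 2.477500]
Iteration 4:
  c_4 = (2.196250 + 2.477500)/2 = 2.336875
  f(c_4) = f(2.336875) = 0.052434
  f(a) × f(c) < 0, new interval: [2.196250, 2.336875]
Iteration 5:
  c_5 = (2.196250 + 2.336875)/2 = 2.266563
  f(c_5) = f(2.266563) = -0.234768
  f(a) × f(c) ≥ 0, new interval: [2.266563, 2.336875]
Iteration 6:
  c_6 = (2.266563 + 2.336875)/2 = 2.301719
  f(c_6) = f(2.301719) = -0.095993
  f(a) × f(c) ≥ 0, new interval: [2.301719, 2.336875]
Iteration 7:
  c_7 = (2.301719 + 2.336875)/2 = 2.319297
  f(c_7) = f(2.319297) = -0.023002
  f(a) × f(c) ≥ 0, new interval: [2.319297, 2.336875]

After 7 iteration(s), the approximation is c_7 = 2.319297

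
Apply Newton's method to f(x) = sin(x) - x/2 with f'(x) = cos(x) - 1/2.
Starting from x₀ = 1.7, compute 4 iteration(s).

f(x) = sin(x) - x/2
f'(x) = cos(x) - 1/2
x₀ = 1.7

Newton-Raphson formula: x_{n+1} = x_n - f(x_n)/f'(x_n)

Iteration 1:
  f(1.700000) = 0.141665
  f'(1.700000) = -0.628844
  x_1 = 1.700000 - 0.141665/(-0.628844) = 1.925278
Iteration 2:
  f(1.925278) = -0.024812
  f'(1.925278) = -0.847104
  x_2 = 1.925278 - (-0.024812)/(-0.847104) = 1.895987
Iteration 3:
  f(1.895987) = -0.000404
  f'(1.895987) = -0.819490
  x_3 = 1.895987 - (-0.000404)/(-0.819490) = 1.895494
Iteration 4:
  f(1.895494) = 0.000000
  f'(1.895494) = -0.819023
  x_4 = 1.895494 - 0.000000/(-0.819023) = 1.895494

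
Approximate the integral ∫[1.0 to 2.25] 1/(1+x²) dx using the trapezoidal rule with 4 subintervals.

f(x) = 1/(1+x²)
a = 1.0, b = 2.25, n = 4
h = (b - a)/n = 0.312500

Trapezoidal rule: (h/2)[f(x₀) + 2f(x₁) + 2f(x₂) + ... + f(xₙ)]

x_0 = 1.0000, f(x_0) = 0.500000, coefficient = 1
x_1 = 1.3125, f(x_1) = 0.367288, coefficient = 2
x_2 = 1.6250, f(x_2) = 0.274678, coefficient = 2
x_3 = 1.9375, f(x_3) = 0.210353, coefficient = 2
x_4 = 2.2500, f(x_4) = 0.164948, coefficient = 1

I ≈ (0.312500/2) × 2.369588 = 0.370248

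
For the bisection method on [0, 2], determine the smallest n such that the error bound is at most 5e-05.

We need (b-a)/2^n ≤ 5e-05
(2 - 0)/2^n ≤ 5e-05
2/2^n ≤ 5e-05
2^n ≥ 40000
n ≥ log₂(40000) = 15.29
n ≥ 16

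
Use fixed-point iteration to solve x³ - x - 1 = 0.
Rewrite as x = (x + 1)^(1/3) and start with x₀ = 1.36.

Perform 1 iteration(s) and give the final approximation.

Equation: x³ - x - 1 = 0
Fixed-point form: x = (x + 1)^(1/3)
x₀ = 1.36

x_1 = g(1.360000) = 1.331386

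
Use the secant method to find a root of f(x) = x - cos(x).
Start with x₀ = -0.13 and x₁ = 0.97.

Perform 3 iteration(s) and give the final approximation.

f(x) = x - cos(x)
x₀ = -0.13, x₁ = 0.97

Secant formula: x_{n+1} = x_n - f(x_n)(x_n - x_{n-1})/(f(x_n) - f(x_{n-1}))

Iteration 1:
  f(-0.130000) = -1.121562
  f(0.970000) = 0.404700
  x_2 = 0.970000 - 0.404700×(0.970000 - (-0.130000))/(0.404700 - (-1.121562))
       = 0.678326
Iteration 2:
  f(0.970000) = 0.404700
  f(0.678326) = -0.100298
  x_3 = 0.678326 - (-0.100298)×(0.678326 - 0.970000)/(-0.100298 - 0.404700)
       = 0.736256
Iteration 3:
  f(0.678326) = -0.100298
  f(0.736256) = -0.004733
  x_4 = 0.736256 - (-0.004733)×(0.736256 - 0.678326)/(-0.004733 - (-0.100298))
       = 0.739124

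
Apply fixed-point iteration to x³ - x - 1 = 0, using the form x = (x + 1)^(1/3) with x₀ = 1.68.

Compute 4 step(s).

Equation: x³ - x - 1 = 0
Fixed-point form: x = (x + 1)^(1/3)
x₀ = 1.68

x_1 = g(1.680000) = 1.389030
x_2 = g(1.389030) = 1.336823
x_3 = g(1.336823) = 1.327013
x_4 = g(1.327013) = 1.325154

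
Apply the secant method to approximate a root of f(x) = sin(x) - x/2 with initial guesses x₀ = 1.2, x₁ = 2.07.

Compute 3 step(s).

f(x) = sin(x) - x/2
x₀ = 1.2, x₁ = 2.07

Secant formula: x_{n+1} = x_n - f(x_n)(x_n - x_{n-1})/(f(x_n) - f(x_{n-1}))

Iteration 1:
  f(1.200000) = 0.332039
  f(2.070000) = -0.157036
  x_2 = 2.070000 - (-0.157036)×(2.070000 - 1.200000)/(-0.157036 - 0.332039)
       = 1.790654
Iteration 2:
  f(2.070000) = -0.157036
  f(1.790654) = 0.080602
  x_3 = 1.790654 - 0.080602×(1.790654 - 2.070000)/(0.080602 - (-0.157036))
       = 1.885402
Iteration 3:
  f(1.790654) = 0.080602
  f(1.885402) = 0.008217
  x_4 = 1.885402 - 0.008217×(1.885402 - 1.790654)/(0.008217 - 0.080602)
       = 1.896158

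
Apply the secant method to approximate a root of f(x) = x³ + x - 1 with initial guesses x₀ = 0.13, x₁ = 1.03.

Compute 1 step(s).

f(x) = x³ + x - 1
x₀ = 0.13, x₁ = 1.03

Secant formula: x_{n+1} = x_n - f(x_n)(x_n - x_{n-1})/(f(x_n) - f(x_{n-1}))

Iteration 1:
  f(0.130000) = -0.867803
  f(1.030000) = 1.122727
  x_2 = 1.030000 - 1.122727×(1.030000 - 0.130000)/(1.122727 - (-0.867803))
       = 0.522369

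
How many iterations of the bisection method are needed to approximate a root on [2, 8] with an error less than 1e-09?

We need (b-a)/2^n ≤ 1e-09
(8 - 2)/2^n ≤ 1e-09
6/2^n ≤ 1e-09
2^n ≥ 6000000000
n ≥ log₂(6000000000) = 32.48
n ≥ 33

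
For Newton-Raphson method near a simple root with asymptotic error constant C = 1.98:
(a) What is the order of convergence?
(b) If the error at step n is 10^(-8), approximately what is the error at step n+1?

(a) Newton-Raphson has quadratic (order 2) convergence near simple roots.
    This means |e_{n+1}| ≈ C|e_n|².

(b) With |e_n| = 10^(-8) and C = 1.98:
    |e_{n+1}| ≈ 1.98 × (10^(-8))² = 1.98 × 10^(-16)

(a) 2 (quadratic); (b) |e_{n+1}| ≈ 1.980e-16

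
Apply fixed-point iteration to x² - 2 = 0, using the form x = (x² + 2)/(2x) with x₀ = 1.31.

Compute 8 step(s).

Equation: x² - 2 = 0
Fixed-point form: x = (x² + 2)/(2x)
x₀ = 1.31

x_1 = g(1.310000) = 1.418359
x_2 = g(1.418359) = 1.414220
x_3 = g(1.414220) = 1.414214
x_4 = g(1.414214) = 1.414214
x_5 = g(1.414214) = 1.414214
x_6 = g(1.414214) = 1.414214
x_7 = g(1.414214) = 1.414214
x_8 = g(1.414214) = 1.414214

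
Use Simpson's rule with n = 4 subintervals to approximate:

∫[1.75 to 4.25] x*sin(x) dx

f(x) = x*sin(x)
a = 1.75, b = 4.25, n = 4
h = (b - a)/n = 0.625000

Simpson's rule: (h/3)[f(x₀) + 4f(x₁) + 2f(x₂) + ... + f(xₙ)]

x_0 = 1.7500, f(x_0) = 1.721975, coefficient = 1
x_1 = 2.3750, f(x_1) = 1.647502, coefficient = 4
x_2 = 3.0000, f(x_2) = 0.423360, coefficient = 2
x_3 = 3.6250, f(x_3) = -1.684896, coefficient = 4
x_4 = 4.2500, f(x_4) = -3.803705, coefficient = 1

I ≈ (0.625000/3) × -1.384584 = -0.288455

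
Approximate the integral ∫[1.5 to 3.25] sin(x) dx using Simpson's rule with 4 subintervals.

f(x) = sin(x)
a = 1.5, b = 3.25, n = 4
h = (b - a)/n = 0.437500

Simpson's rule: (h/3)[f(x₀) + 4f(x₁) + 2f(x₂) + ... + f(xₙ)]

x_0 = 1.5000, f(x_0) = 0.997495, coefficient = 1
x_1 = 1.9375, f(x_1) = 0.933514, coefficient = 4
x_2 = 2.3750, f(x_2) = 0.693685, coefficient = 2
x_3 = 2.8125, f(x_3) = 0.323185, coefficient = 4
x_4 = 3.2500, f(x_4) = -0.108195, coefficient = 1

I ≈ (0.437500/3) × 7.303465 = 1.065089
Exact value: 1.064867
Error: 0.000222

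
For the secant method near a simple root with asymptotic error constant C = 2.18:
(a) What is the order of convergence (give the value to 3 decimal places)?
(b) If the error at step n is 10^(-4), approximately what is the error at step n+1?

(a) Secant method has superlinear convergence with order φ = (1+√5)/2 ≈ 1.618.
    This means |e_{n+1}| ≈ C|e_n|^1.618.

(b) With |e_n| = 10^(-4) and C = 2.18:
    |e_{n+1}| ≈ 2.18 × (10^(-4))^1.618 = 2.18 × 10^(-6.47)

(a) ≈ 1.618 (golden ratio); (b) |e_{n+1}| ≈ 7.351e-07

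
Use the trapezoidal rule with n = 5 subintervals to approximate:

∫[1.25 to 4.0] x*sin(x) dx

f(x) = x*sin(x)
a = 1.25, b = 4.0, n = 5
h = (b - a)/n = 0.550000

Trapezoidal rule: (h/2)[f(x₀) + 2f(x₁) + 2f(x₂) + ... + f(xₙ)]

x_0 = 1.2500, f(x_0) = 1.186231, coefficient = 1
x_1 = 1.8000, f(x_1) = 1.752926, coefficient = 2
x_2 = 2.3500, f(x_2) = 1.671962, coefficient = 2
x_3 = 2.9000, f(x_3) = 0.693823, coefficient = 2
x_4 = 3.4500, f(x_4) = -1.047218, coefficient = 2
x_5 = 4.0000, f(x_5) = -3.027210, coefficient = 1

I ≈ (0.550000/2) × 4.302007 = 1.183052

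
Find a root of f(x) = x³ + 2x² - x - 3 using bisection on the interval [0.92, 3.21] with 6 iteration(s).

f(x) = x³ + 2x² - x - 3
Initial interval: [0.92, 3.21]

Iteration 1:
  c_1 = (0.920000 + 3.210000)/2 = 2.065000
  f(c_1) = f(2.065000) = 12.269075
  f(a) × f(c) < 0, new interval: [0.920000, 2.065000]
Iteration 2:
  c_2 = (0.920000 + 2.065000)/2 = 1.492500
  f(c_2) = f(1.492500) = 3.287240
  f(a) × f(c) < 0, new interval: [0.920000, 1.492500]
Iteration 3:
  c_3 = (0.920000 + 1.492500)/2 = 1.206250
  f(c_3) = f(1.206250) = 0.458969
  f(a) × f(c) < 0, new interval: [0.920000, 1.206250]
Iteration 4:
  c_4 = (0.920000 + 1.206250)/2 = 1.063125
  f(c_4) = f(1.063125) = -0.601075
  f(a) × f(c) ≥ 0, new interval: [1.063125, 1.206250]
Iteration 5:
  c_5 = (1.063125 + 1.206250)/2 = 1.134688
  f(c_5) = f(1.134688) = -0.098728
  f(a) × f(c) ≥ 0, new interval: [1.134688, 1.206250]
Iteration 6:
  c_6 = (1.134688 + 1.206250)/2 = 1.170469
  f(c_6) = f(1.170469) = 0.173064
  f(a) × f(c) < 0, new interval: [1.134688, 1.170469]

After 6 iteration(s), the approximation is c_6 = 1.170469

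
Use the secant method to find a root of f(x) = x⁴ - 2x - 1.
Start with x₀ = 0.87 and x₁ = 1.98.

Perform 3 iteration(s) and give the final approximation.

f(x) = x⁴ - 2x - 1
x₀ = 0.87, x₁ = 1.98

Secant formula: x_{n+1} = x_n - f(x_n)(x_n - x_{n-1})/(f(x_n) - f(x_{n-1}))

Iteration 1:
  f(0.870000) = -2.167102
  f(1.980000) = 10.409536
  x_2 = 1.980000 - 10.409536×(1.980000 - 0.870000)/(10.409536 - (-2.167102))
       = 1.061266
Iteration 2:
  f(1.980000) = 10.409536
  f(1.061266) = -1.854013
  x_3 = 1.061266 - (-1.854013)×(1.061266 - 1.980000)/(-1.854013 - 10.409536)
       = 1.200161
Iteration 3:
  f(1.061266) = -1.854013
  f(1.200161) = -1.325609
  x_4 = 1.200161 - (-1.325609)×(1.200161 - 1.061266)/(-1.325609 - (-1.854013))
       = 1.548607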